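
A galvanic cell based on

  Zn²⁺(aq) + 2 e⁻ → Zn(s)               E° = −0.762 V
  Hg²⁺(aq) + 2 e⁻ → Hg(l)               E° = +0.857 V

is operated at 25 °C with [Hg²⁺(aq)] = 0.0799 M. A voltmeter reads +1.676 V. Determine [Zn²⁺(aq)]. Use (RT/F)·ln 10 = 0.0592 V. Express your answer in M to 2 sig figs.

Hg²⁺/Hg is the cathode (higher E°); E°cell = +0.857 − (−0.762) = +1.619 V with n = 2.
Rearranging E = E° − (0.0592/n)·log Q gives log Q = 2(+1.619 − (+1.676))/0.0592 = −1.926.
For Hg²⁺(aq) + Zn(s) → Hg(l) + Zn²⁺(aq), the reaction quotient is Q = [Zn²⁺(aq)] / [Hg²⁺(aq)].
Solving for the unknown gives log [Zn²⁺(aq)] = −3.023, so [Zn²⁺(aq)] ≈ 0.00095 M.

0.00095 M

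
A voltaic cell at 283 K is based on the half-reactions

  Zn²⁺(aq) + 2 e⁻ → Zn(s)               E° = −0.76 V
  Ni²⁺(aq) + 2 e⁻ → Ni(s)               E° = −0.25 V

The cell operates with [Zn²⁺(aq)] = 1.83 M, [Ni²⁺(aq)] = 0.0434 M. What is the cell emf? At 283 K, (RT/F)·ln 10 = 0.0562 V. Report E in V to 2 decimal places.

Since E°(Ni²⁺/Ni) > E°(Zn²⁺/Zn), Ni²⁺/Ni serves as the cathode.
E°cell = E°cat − E°an = −0.25 − (−0.76) = +0.51 V; n = 2.
The balanced reaction is Ni²⁺(aq) + Zn(s) → Ni(s) + Zn²⁺(aq), so Q = [Zn²⁺(aq)] / [Ni²⁺(aq)] = 42.2 and log Q = 1.625.
E = E° − (0.0562/n)·log Q = +0.51 − (0.0562/2)(1.625) = +0.46 V.

+0.46 V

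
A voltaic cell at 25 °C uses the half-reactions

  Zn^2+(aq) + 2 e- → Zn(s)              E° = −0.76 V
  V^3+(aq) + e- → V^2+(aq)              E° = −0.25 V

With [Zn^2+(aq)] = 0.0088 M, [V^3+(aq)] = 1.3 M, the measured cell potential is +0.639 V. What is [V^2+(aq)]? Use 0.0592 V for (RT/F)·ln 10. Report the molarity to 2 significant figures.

The V³⁺/V²⁺ couple has the larger reduction potential, so it is the cathode: E°cell = −0.25 − (−0.76) = +0.51 V and n = 2.
Since E = E° − (0.0592/n)·log Q, log Q = n(E° − E)/0.0592 = −4.358.
The balanced reaction is 2 V^3+(aq) + Zn(s) → 2 V^2+(aq) + Zn^2+(aq), so Q = ([V^2+(aq)]^2·[Zn^2+(aq)]) / [V^3+(aq)]^2.
Substituting the known concentrations and solving, log [V^2+(aq)] = −1.037 and [V^2+(aq)] = 0.092 M.

0.092 M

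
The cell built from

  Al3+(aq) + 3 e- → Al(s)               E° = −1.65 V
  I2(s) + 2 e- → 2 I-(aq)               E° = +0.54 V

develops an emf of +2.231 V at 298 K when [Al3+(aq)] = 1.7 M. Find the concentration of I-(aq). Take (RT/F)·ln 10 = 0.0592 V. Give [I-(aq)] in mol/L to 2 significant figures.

0.17 M

With I₂/I⁻ at the cathode and Al³⁺/Al at the anode, E°cell = +0.54 − (−1.65) = +2.19 V (n = 6).
Rearranging E = E° − (0.0592/n)·log Q gives log Q = 6(+2.19 − (+2.231))/0.0592 = −4.155.
For 3 I2(s) + 2 Al(s) → 6 I-(aq) + 2 Al3+(aq), the reaction quotient is Q = [I-(aq)]^6·[Al3+(aq)]^2.
Isolating [I-(aq)] in Q = 10^{−4.155} yields log [I-(aq)] = −0.769, i.e. 0.17 M.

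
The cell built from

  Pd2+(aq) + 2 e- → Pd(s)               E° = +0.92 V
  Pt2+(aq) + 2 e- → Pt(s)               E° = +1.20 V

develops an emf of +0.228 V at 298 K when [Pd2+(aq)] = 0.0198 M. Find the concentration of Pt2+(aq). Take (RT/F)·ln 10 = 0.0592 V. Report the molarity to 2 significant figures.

With Pt²⁺/Pt at the cathode and Pd²⁺/Pd at the anode, E°cell = +1.20 − (+0.92) = +0.28 V (n = 2).
From the Nernst equation, log Q = n(E° − E)/0.0592 = 2·(+0.28 − (+0.228))/0.0592 = 1.757.
For Pt2+(aq) + Pd(s) → Pt(s) + Pd2+(aq), the reaction quotient is Q = [Pd2+(aq)] / [Pt2+(aq)].
Substituting the known concentrations and solving, log [Pt2+(aq)] = −3.460 and [Pt2+(aq)] = 0.00035 M.

0.00035 M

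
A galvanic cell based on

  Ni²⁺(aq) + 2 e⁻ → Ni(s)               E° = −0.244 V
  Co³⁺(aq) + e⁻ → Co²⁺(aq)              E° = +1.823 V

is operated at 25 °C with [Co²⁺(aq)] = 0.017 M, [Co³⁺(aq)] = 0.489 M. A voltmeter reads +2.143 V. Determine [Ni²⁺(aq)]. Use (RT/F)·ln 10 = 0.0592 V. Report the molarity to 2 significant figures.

The Co³⁺/Co²⁺ couple has the larger reduction potential, so it is the cathode: E°cell = +1.823 − (−0.244) = +2.067 V and n = 2.
Rearranging E = E° − (0.0592/n)·log Q gives log Q = 2(+2.067 − (+2.143))/0.0592 = −2.568.
Balancing electrons gives 2 Co³⁺(aq) + Ni(s) → 2 Co²⁺(aq) + Ni²⁺(aq); thus Q = ([Co²⁺(aq)]^2·[Ni²⁺(aq)]) / [Co³⁺(aq)]^2.
Solving for the unknown gives log [Ni²⁺(aq)] = 0.350, so [Ni²⁺(aq)] ≈ 2.2 M.

2.2 M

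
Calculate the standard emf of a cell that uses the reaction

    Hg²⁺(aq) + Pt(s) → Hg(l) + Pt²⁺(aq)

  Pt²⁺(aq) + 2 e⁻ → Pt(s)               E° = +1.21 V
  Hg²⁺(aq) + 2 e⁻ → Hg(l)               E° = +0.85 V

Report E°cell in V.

−0.36 V

In the reaction as written, Hg²⁺(aq) is reduced (cathode) and Pt²⁺(aq) is produced by oxidation at the anode.
E°cell = E°(cathode) − E°(anode) = +0.85 − (+1.21) = −0.36 V.
The negative E°cell means the reaction is non-spontaneous in the direction written.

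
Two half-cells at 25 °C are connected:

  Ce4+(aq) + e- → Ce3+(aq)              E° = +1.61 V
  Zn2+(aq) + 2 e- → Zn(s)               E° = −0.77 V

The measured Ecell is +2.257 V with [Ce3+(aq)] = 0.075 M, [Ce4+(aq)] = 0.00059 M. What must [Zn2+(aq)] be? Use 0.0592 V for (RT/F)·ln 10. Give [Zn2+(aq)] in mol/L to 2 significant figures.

Ce⁴⁺/Ce³⁺ is the cathode (higher E°); E°cell = +1.61 − (−0.77) = +2.38 V with n = 2.
Since E = E° − (0.0592/n)·log Q, log Q = n(E° − E)/0.0592 = 4.155.
The balanced reaction is 2 Ce4+(aq) + Zn(s) → 2 Ce3+(aq) + Zn2+(aq), so Q = ([Ce3+(aq)]^2·[Zn2+(aq)]) / [Ce4+(aq)]^2.
Substituting the known concentrations and solving, log [Zn2+(aq)] = −0.053 and [Zn2+(aq)] = 0.89 M.

0.89 M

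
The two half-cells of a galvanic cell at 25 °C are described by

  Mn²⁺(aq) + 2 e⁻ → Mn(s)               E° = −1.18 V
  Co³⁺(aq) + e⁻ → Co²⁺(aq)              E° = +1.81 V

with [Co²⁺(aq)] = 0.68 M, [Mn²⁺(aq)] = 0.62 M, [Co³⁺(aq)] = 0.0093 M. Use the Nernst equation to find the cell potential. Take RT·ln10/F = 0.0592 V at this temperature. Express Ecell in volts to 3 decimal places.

+2.886 V

The Co³⁺/Co²⁺ couple has the more positive E°, so it is the cathode; Mn²⁺/Mn is the anode.
The standard potential is +1.81 − (−1.18) = +2.99 V and the balanced reaction transfers n = 2 electrons.
Balancing gives 2 Co³⁺(aq) + Mn(s) → 2 Co²⁺(aq) + Mn²⁺(aq); hence Q = ([Co²⁺(aq)]^2·[Mn²⁺(aq)]) / [Co³⁺(aq)]^2 = 3.31×10^3 (log Q = 3.520).
By the Nernst equation, E = +2.99 − (0.0592/2)·(3.520) = +2.886 V.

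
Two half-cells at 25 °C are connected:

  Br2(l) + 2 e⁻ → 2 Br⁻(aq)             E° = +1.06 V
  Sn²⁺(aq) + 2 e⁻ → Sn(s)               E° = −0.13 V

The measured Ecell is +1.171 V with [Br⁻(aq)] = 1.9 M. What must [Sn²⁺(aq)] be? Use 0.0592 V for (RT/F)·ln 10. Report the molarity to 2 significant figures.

Br₂/Br⁻ is the cathode (higher E°); E°cell = +1.06 − (−0.13) = +1.19 V with n = 2.
Rearranging E = E° − (0.0592/n)·log Q gives log Q = 2(+1.19 − (+1.171))/0.0592 = 0.642.
For Br2(l) + Sn(s) → 2 Br⁻(aq) + Sn²⁺(aq), the reaction quotient is Q = [Br⁻(aq)]^2·[Sn²⁺(aq)].
Substituting the known concentrations and solving, log [Sn²⁺(aq)] = 0.084 and [Sn²⁺(aq)] = 1.2 M.

1.2 M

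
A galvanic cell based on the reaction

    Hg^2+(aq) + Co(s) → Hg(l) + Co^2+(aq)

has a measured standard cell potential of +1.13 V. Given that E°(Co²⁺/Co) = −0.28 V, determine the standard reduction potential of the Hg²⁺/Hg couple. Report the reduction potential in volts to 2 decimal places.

+0.85 V

In the reaction as written the Hg²⁺/Hg couple is reduced (cathode) and Co²⁺/Co is oxidized (anode), so E°cell = E°(Hg²⁺/Hg) − E°(Co²⁺/Co).
E°(Hg²⁺/Hg) = E°cell + E°(anode) = +1.13 + (−0.28) = +0.85 V.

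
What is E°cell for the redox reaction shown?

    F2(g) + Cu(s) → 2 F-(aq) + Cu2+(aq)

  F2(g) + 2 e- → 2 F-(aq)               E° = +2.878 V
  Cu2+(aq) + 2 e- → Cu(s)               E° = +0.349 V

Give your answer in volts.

In the reaction as written, F2(g) is reduced (cathode) and Cu2+(aq) is produced by oxidation at the anode.
E°cell = E°(cathode) − E°(anode) = +2.878 − (+0.349) = +2.529 V.

+2.529 V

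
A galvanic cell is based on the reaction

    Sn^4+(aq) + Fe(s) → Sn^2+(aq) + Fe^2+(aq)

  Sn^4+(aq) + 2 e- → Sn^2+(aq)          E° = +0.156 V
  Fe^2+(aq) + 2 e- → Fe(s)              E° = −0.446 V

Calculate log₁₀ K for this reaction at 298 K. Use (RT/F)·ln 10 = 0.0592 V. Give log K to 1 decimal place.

log K = 20.3

The Sn⁴⁺/Sn²⁺ couple is reduced (cathode); E°cell = +0.156 − (−0.446) = +0.602 V with n = 2.
At equilibrium E = 0, so log K = nE°cell / 0.0592 = (2)(+0.602) / 0.0592 = 20.3.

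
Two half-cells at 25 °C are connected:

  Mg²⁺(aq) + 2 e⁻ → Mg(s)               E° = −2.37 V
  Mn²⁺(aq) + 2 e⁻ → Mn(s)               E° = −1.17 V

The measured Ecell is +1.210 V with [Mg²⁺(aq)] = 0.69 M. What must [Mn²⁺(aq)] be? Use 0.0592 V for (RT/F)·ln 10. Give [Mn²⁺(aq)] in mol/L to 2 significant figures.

1.5 M

With Mn²⁺/Mn at the cathode and Mg²⁺/Mg at the anode, E°cell = −1.17 − (−2.37) = +1.20 V (n = 2).
From the Nernst equation, log Q = n(E° − E)/0.0592 = 2·(+1.20 − (+1.210))/0.0592 = −0.338.
For Mn²⁺(aq) + Mg(s) → Mn(s) + Mg²⁺(aq), the reaction quotient is Q = [Mg²⁺(aq)] / [Mn²⁺(aq)].
Substituting the known concentrations and solving, log [Mn²⁺(aq)] = 0.177 and [Mn²⁺(aq)] = 1.5 M.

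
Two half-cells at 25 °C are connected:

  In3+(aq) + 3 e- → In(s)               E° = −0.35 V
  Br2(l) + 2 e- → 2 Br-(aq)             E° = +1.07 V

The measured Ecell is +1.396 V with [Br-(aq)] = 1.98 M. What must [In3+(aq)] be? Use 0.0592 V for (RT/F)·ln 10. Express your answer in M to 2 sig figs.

2.1 M

The Br₂/Br⁻ couple has the larger reduction potential, so it is the cathode: E°cell = +1.07 − (−0.35) = +1.42 V and n = 6.
From the Nernst equation, log Q = n(E° − E)/0.0592 = 6·(+1.42 − (+1.396))/0.0592 = 2.432.
Balancing electrons gives 3 Br2(l) + 2 In(s) → 6 Br-(aq) + 2 In3+(aq); thus Q = [Br-(aq)]^6·[In3+(aq)]^2.
Isolating [In3+(aq)] in Q = 10^{2.432} yields log [In3+(aq)] = 0.326, i.e. 2.1 M.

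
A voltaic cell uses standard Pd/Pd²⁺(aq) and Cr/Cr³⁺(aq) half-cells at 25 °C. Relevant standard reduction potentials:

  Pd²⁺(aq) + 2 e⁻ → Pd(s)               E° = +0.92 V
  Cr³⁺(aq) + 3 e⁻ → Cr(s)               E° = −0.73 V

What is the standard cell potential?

The Pd²⁺/Pd couple has the higher E°, so Pd ion is reduced (cathode) and Cr is oxidized (anode).
E°cell = E°(cathode) − E°(anode) = +0.92 − (−0.73) = +1.65 V.

+1.65 V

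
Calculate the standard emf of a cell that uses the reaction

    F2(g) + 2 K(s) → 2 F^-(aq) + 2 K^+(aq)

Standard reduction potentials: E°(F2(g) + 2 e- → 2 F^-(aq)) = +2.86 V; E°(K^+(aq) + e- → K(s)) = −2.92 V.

+5.78 V

In the reaction as written, F2(g) is reduced (cathode) and K^+(aq) is produced by oxidation at the anode.
E°cell = E°(cathode) − E°(anode) = +2.86 − (−2.92) = +5.78 V.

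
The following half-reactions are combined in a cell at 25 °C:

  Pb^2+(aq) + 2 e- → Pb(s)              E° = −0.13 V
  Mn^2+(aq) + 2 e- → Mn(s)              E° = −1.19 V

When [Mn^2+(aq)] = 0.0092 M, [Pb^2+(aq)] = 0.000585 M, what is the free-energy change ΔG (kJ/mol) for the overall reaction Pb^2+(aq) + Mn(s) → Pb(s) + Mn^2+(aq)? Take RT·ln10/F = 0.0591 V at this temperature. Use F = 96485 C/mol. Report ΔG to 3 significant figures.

With Pb²⁺/Pb reduced at the cathode, E°cell = −0.13 − (−1.19) = +1.06 V and n = 2.
The reaction quotient is [Mn^2+(aq)] / [Pb^2+(aq)] = 15.7; by Nernst, E = +1.06 − (0.0591/2)(1.197) = +1.0246 V.
ΔG = −nFE = −(2)(96485)(+1.0246) J/mol = −198 kJ/mol.

−198 kJ/mol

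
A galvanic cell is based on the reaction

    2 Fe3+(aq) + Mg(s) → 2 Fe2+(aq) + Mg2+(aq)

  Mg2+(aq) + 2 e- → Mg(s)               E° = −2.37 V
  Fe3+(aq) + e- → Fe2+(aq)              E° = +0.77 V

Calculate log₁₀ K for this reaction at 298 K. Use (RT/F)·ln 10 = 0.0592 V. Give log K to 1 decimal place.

log K = 106.1

The Fe³⁺/Fe²⁺ couple is reduced (cathode); E°cell = +0.77 − (−2.37) = +3.14 V with n = 2.
At equilibrium E = 0, so log K = nE°cell / 0.0592 = (2)(+3.14) / 0.0592 = 106.1.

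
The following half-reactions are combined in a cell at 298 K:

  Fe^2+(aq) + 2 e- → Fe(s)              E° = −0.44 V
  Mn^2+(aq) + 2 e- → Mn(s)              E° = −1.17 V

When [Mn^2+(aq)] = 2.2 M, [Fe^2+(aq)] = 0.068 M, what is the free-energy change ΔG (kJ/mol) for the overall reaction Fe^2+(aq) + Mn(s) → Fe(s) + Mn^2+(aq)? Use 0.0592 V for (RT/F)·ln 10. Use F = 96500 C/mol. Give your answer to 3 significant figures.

−132 kJ/mol

With Fe²⁺/Fe reduced at the cathode, E°cell = −0.44 − (−1.17) = +0.73 V and n = 2.
Q = [Mn^2+(aq)] / [Fe^2+(aq)] = 32.4, so log Q = 1.510 and E = +0.73 − (0.0592/2)(1.510) = +0.6853 V.
Finally ΔG = −nFE = −(2)(96500 C/mol)(+0.6853 V) = −132 kJ/mol.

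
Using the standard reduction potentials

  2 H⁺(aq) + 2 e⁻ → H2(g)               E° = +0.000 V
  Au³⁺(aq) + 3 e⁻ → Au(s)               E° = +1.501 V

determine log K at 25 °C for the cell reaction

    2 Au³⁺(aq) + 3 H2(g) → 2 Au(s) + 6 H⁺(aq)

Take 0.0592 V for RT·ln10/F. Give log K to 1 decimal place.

log K = 152.1

The Au³⁺/Au couple is reduced (cathode); E°cell = +1.501 − (+0.000) = +1.501 V with n = 6.
At equilibrium E = 0, so log K = nE°cell / 0.0592 = (6)(+1.501) / 0.0592 = 152.1.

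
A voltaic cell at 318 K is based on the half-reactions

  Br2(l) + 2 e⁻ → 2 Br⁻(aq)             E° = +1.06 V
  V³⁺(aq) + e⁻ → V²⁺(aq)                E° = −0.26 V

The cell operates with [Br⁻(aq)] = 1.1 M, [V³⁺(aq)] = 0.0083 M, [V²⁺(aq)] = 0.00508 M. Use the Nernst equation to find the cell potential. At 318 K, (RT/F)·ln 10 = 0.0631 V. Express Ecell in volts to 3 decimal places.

Br₂/Br⁻ is reduced (cathode, E° = +1.06 V) and V³⁺/V²⁺ is oxidized (anode).
E°cell = E°cat − E°an = +1.06 − (−0.26) = +1.32 V; n = 2.
The balanced reaction is Br2(l) + 2 V²⁺(aq) → 2 Br⁻(aq) + 2 V³⁺(aq), so Q = ([Br⁻(aq)]^2·[V³⁺(aq)]^2) / [V²⁺(aq)]^2 = 3.23 and log Q = 0.509.
Applying E = E° − (RT ln10/nF)·log Q gives +1.32 − (0.0631/2)(0.509) = +1.304 V.

+1.304 V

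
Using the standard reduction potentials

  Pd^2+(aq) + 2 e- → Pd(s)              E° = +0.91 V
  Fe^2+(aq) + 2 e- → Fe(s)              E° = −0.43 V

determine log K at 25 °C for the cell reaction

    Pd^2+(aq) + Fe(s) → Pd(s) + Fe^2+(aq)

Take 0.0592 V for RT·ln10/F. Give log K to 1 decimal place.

The Pd²⁺/Pd couple is reduced (cathode); E°cell = +0.91 − (−0.43) = +1.34 V with n = 2.
At equilibrium E = 0, so log K = nE°cell / 0.0592 = (2)(+1.34) / 0.0592 = 45.3.

log K = 45.3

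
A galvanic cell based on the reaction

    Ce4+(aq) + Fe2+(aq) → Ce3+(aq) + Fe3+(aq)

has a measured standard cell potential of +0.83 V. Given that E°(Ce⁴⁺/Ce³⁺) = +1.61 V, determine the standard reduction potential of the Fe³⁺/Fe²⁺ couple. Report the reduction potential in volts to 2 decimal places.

In the reaction as written the Ce⁴⁺/Ce³⁺ couple is reduced (cathode) and Fe³⁺/Fe²⁺ is oxidized (anode), so E°cell = E°(Ce⁴⁺/Ce³⁺) − E°(Fe³⁺/Fe²⁺).
E°(Fe³⁺/Fe²⁺) = E°(cathode) − E°cell = +1.61 − (+0.83) = +0.78 V.

+0.78 V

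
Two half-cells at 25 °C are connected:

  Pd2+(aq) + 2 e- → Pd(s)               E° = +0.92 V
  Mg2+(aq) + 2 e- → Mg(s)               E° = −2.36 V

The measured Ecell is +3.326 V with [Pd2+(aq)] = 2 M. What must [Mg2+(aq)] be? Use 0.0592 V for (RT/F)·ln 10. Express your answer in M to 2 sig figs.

The Pd²⁺/Pd couple has the larger reduction potential, so it is the cathode: E°cell = +0.92 − (−2.36) = +3.28 V and n = 2.
Rearranging E = E° − (0.0592/n)·log Q gives log Q = 2(+3.28 − (+3.326))/0.0592 = −1.554.
The balanced reaction is Pd2+(aq) + Mg(s) → Pd(s) + Mg2+(aq), so Q = [Mg2+(aq)] / [Pd2+(aq)].
Substituting the known concentrations and solving, log [Mg2+(aq)] = −1.253 and [Mg2+(aq)] = 0.056 M.

0.056 M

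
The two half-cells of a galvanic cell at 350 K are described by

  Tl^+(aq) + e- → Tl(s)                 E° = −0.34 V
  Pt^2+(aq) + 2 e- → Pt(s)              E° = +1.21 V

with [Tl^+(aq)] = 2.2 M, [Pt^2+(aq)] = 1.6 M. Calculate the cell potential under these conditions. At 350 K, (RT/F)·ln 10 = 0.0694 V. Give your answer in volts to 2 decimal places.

Since E°(Pt²⁺/Pt) > E°(Tl⁺/Tl), Pt²⁺/Pt serves as the cathode.
E°cell = +1.21 − (−0.34) = +1.55 V, with n = 2 electrons transferred.
For the overall reaction Pt^2+(aq) + 2 Tl(s) → Pt(s) + 2 Tl^+(aq), Q = [Tl^+(aq)]^2 / [Pt^2+(aq)] = 3.03, giving log Q = 0.481.
By the Nernst equation, E = +1.55 − (0.0694/2)·(0.481) = +1.53 V.

+1.53 V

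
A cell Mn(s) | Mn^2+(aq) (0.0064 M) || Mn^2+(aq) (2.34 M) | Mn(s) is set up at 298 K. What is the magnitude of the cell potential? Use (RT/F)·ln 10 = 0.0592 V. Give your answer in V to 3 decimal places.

0.076 V

For a concentration cell E°cell = 0, since both electrodes use the same couple.
The compartment with the higher Mn^2+(aq) concentration (2.34 M) acts as the cathode; ions are reduced there and produced at the dilute (0.0064 M) anode.
With n = 2, Ecell = −(0.0592/2)·log([dilute]/[conc]) = −(0.0592/2)·log(0.0064/2.34) = +0.076 V.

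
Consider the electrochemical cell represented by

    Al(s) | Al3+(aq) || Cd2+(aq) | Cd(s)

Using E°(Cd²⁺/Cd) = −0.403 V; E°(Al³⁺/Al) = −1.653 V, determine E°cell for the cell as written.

By convention the left-hand electrode in cell notation is the anode (oxidation) and the right-hand electrode is the cathode (reduction).
E°cell = E°(right) − E°(left) = −0.403 − (−1.653) = +1.250 V.

+1.250 V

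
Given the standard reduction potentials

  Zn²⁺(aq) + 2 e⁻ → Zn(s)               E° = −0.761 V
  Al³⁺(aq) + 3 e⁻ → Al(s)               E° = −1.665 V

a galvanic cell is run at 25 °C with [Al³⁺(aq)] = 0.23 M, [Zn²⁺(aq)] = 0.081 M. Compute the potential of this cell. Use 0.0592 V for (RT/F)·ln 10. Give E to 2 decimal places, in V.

Since E°(Zn²⁺/Zn) > E°(Al³⁺/Al), Zn²⁺/Zn serves as the cathode.
E°cell = E°cat − E°an = −0.761 − (−1.665) = +0.904 V; n = 6.
Balancing gives 3 Zn²⁺(aq) + 2 Al(s) → 3 Zn(s) + 2 Al³⁺(aq); hence Q = [Al³⁺(aq)]^2 / [Zn²⁺(aq)]^3 = 99.5 (log Q = 1.998).
By the Nernst equation, E = +0.904 − (0.0592/6)·(1.998) = +0.88 V.

+0.88 V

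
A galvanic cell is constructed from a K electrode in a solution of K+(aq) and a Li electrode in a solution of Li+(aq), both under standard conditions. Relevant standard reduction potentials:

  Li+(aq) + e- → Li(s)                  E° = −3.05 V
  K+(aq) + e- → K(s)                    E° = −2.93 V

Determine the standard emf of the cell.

Of the two couples in this cell, the one with the more positive reduction potential is reduced at the cathode: here that is K⁺/K (−2.93 V); Li⁺/Li (−3.05 V) is the anode.
E°cell = E°(cathode) − E°(anode) = −2.93 − (−3.05) = +0.12 V.

+0.12 V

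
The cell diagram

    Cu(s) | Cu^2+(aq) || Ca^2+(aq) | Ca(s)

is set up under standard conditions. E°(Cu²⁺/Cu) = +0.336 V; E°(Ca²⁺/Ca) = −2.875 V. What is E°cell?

By convention the left-hand electrode in cell notation is the anode (oxidation) and the right-hand electrode is the cathode (reduction).
E°cell = E°(right) − E°(left) = −2.875 − (+0.336) = −3.211 V.
The negative sign shows that, as written, the cell would require an external voltage to drive the reaction.

−3.211 V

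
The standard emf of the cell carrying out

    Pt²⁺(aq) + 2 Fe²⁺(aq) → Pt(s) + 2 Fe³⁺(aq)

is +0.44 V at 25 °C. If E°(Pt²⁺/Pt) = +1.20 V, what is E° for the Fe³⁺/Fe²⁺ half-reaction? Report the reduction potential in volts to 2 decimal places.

In the reaction as written the Pt²⁺/Pt couple is reduced (cathode) and Fe³⁺/Fe²⁺ is oxidized (anode), so E°cell = E°(Pt²⁺/Pt) − E°(Fe³⁺/Fe²⁺).
E°(Fe³⁺/Fe²⁺) = E°(cathode) − E°cell = +1.20 − (+0.44) = +0.76 V.

+0.76 V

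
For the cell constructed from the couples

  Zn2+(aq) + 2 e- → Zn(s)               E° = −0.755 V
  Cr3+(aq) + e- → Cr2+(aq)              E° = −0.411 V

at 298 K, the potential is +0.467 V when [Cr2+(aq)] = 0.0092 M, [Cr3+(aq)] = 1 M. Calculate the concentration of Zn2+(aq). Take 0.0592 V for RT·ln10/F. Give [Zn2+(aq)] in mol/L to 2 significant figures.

0.83 M

Cr³⁺/Cr²⁺ is the cathode (higher E°); E°cell = −0.411 − (−0.755) = +0.344 V with n = 2.
Since E = E° − (0.0592/n)·log Q, log Q = n(E° − E)/0.0592 = −4.155.
For 2 Cr3+(aq) + Zn(s) → 2 Cr2+(aq) + Zn2+(aq), the reaction quotient is Q = ([Cr2+(aq)]^2·[Zn2+(aq)]) / [Cr3+(aq)]^2.
Isolating [Zn2+(aq)] in Q = 10^{−4.155} yields log [Zn2+(aq)] = −0.083, i.e. 0.83 M.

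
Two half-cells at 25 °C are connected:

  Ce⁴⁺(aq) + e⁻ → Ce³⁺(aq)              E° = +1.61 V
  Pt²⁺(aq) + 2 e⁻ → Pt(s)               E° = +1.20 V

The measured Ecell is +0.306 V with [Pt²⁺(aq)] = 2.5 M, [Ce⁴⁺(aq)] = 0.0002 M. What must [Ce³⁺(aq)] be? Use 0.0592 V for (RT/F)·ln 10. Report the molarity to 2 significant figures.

0.0072 M

Ce⁴⁺/Ce³⁺ is the cathode (higher E°); E°cell = +1.61 − (+1.20) = +0.41 V with n = 2.
From the Nernst equation, log Q = n(E° − E)/0.0592 = 2·(+0.41 − (+0.306))/0.0592 = 3.514.
Balancing electrons gives 2 Ce⁴⁺(aq) + Pt(s) → 2 Ce³⁺(aq) + Pt²⁺(aq); thus Q = ([Ce³⁺(aq)]^2·[Pt²⁺(aq)]) / [Ce⁴⁺(aq)]^2.
Solving for the unknown gives log [Ce³⁺(aq)] = −2.141, so [Ce³⁺(aq)] ≈ 0.0072 M.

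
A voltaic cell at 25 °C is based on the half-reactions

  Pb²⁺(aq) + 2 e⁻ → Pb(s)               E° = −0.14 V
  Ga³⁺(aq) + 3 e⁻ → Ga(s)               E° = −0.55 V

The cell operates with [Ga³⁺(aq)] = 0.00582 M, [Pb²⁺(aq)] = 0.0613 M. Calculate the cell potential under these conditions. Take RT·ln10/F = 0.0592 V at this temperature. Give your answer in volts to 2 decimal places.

Since E°(Pb²⁺/Pb) > E°(Ga³⁺/Ga), Pb²⁺/Pb serves as the cathode.
The standard potential is −0.14 − (−0.55) = +0.41 V and the balanced reaction transfers n = 6 electrons.
Balancing gives 3 Pb²⁺(aq) + 2 Ga(s) → 3 Pb(s) + 2 Ga³⁺(aq); hence Q = [Ga³⁺(aq)]^2 / [Pb²⁺(aq)]^3 = 0.147 (log Q = −0.833).
E = E° − (0.0592/n)·log Q = +0.41 − (0.0592/6)(−0.833) = +0.42 V.

+0.42 V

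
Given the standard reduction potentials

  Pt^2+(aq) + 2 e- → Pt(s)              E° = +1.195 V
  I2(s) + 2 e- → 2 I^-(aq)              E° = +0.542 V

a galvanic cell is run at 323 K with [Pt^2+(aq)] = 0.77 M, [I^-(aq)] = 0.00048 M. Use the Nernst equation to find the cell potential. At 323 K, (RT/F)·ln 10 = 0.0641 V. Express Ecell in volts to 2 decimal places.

Since E°(Pt²⁺/Pt) > E°(I₂/I⁻), Pt²⁺/Pt serves as the cathode.
The standard potential is +1.195 − (+0.542) = +0.653 V and the balanced reaction transfers n = 2 electrons.
Balancing gives Pt^2+(aq) + 2 I^-(aq) → Pt(s) + I2(s); hence Q = 1 / ([Pt^2+(aq)]·[I^-(aq)]^2) = 5.64×10^6 (log Q = 6.751).
By the Nernst equation, E = +0.653 − (0.0641/2)·(6.751) = +0.44 V.

+0.44 V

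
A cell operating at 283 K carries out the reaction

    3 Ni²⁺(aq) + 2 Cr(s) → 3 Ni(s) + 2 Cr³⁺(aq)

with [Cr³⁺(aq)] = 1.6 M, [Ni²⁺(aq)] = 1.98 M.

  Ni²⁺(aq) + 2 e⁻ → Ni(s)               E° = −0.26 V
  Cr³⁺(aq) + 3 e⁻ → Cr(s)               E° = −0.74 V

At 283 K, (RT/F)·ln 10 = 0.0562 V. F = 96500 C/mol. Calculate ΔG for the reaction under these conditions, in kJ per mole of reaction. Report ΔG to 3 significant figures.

−281 kJ/mol

The standard cell potential is −0.26 − (−0.74) = +0.48 V, with n = 6 electrons in the balanced equation.
Q = [Cr³⁺(aq)]^2 / [Ni²⁺(aq)]^3 = 0.33, so log Q = −0.482 and E = +0.48 − (0.0562/6)(−0.482) = +0.4845 V.
ΔG = −nFE = −(6)(96500)(+0.4845) J/mol = −281 kJ/mol.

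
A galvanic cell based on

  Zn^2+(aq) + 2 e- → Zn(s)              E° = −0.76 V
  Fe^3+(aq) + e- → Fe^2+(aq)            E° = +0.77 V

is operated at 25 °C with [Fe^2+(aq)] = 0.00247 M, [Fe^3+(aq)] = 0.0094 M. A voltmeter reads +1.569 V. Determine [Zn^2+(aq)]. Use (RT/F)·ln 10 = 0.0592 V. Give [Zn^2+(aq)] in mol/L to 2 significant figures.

0.70 M

Fe³⁺/Fe²⁺ is the cathode (higher E°); E°cell = +0.77 − (−0.76) = +1.53 V with n = 2.
Rearranging E = E° − (0.0592/n)·log Q gives log Q = 2(+1.53 − (+1.569))/0.0592 = −1.318.
For 2 Fe^3+(aq) + Zn(s) → 2 Fe^2+(aq) + Zn^2+(aq), the reaction quotient is Q = ([Fe^2+(aq)]^2·[Zn^2+(aq)]) / [Fe^3+(aq)]^2.
Solving for the unknown gives log [Zn^2+(aq)] = −0.157, so [Zn^2+(aq)] ≈ 0.70 M.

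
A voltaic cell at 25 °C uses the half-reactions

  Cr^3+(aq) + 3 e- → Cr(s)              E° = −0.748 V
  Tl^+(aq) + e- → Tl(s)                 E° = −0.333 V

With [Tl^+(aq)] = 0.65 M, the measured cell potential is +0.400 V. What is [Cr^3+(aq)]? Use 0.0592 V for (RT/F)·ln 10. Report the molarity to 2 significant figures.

With Tl⁺/Tl at the cathode and Cr³⁺/Cr at the anode, E°cell = −0.333 − (−0.748) = +0.415 V (n = 3).
Since E = E° − (0.0592/n)·log Q, log Q = n(E° − E)/0.0592 = 0.760.
For 3 Tl^+(aq) + Cr(s) → 3 Tl(s) + Cr^3+(aq), the reaction quotient is Q = [Cr^3+(aq)] / [Tl^+(aq)]^3.
Isolating [Cr^3+(aq)] in Q = 10^{0.760} yields log [Cr^3+(aq)] = 0.199, i.e. 1.6 M.

1.6 M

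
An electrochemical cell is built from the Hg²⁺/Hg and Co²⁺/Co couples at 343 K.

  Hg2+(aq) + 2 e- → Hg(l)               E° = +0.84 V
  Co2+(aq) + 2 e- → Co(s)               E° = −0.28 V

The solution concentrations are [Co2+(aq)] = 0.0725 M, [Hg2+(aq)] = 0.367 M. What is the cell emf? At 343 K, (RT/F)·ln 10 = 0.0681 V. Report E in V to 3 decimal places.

Since E°(Hg²⁺/Hg) > E°(Co²⁺/Co), Hg²⁺/Hg serves as the cathode.
E°cell = +0.84 − (−0.28) = +1.12 V, with n = 2 electrons transferred.
For the overall reaction Hg2+(aq) + Co(s) → Hg(l) + Co2+(aq), Q = [Co2+(aq)] / [Hg2+(aq)] = 0.198, giving log Q = −0.704.
E = E° − (0.0681/n)·log Q = +1.12 − (0.0681/2)(−0.704) = +1.144 V.

+1.144 V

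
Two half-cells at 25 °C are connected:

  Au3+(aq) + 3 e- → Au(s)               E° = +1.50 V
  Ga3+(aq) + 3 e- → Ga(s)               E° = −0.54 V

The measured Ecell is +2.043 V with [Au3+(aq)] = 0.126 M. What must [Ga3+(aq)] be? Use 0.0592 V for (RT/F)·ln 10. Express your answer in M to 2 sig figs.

0.089 M

The Au³⁺/Au couple has the larger reduction potential, so it is the cathode: E°cell = +1.50 − (−0.54) = +2.04 V and n = 3.
From the Nernst equation, log Q = n(E° − E)/0.0592 = 3·(+2.04 − (+2.043))/0.0592 = −0.152.
Balancing electrons gives Au3+(aq) + Ga(s) → Au(s) + Ga3+(aq); thus Q = [Ga3+(aq)] / [Au3+(aq)].
Isolating [Ga3+(aq)] in Q = 10^{−0.152} yields log [Ga3+(aq)] = −1.052, i.e. 0.089 M.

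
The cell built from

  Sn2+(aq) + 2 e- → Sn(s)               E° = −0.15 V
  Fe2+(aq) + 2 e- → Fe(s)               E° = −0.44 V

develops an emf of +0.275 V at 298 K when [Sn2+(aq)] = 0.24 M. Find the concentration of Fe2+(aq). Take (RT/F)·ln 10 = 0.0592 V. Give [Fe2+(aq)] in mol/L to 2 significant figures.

With Sn²⁺/Sn at the cathode and Fe²⁺/Fe at the anode, E°cell = −0.15 − (−0.44) = +0.29 V (n = 2).
Since E = E° − (0.0592/n)·log Q, log Q = n(E° − E)/0.0592 = 0.507.
The balanced reaction is Sn2+(aq) + Fe(s) → Sn(s) + Fe2+(aq), so Q = [Fe2+(aq)] / [Sn2+(aq)].
Isolating [Fe2+(aq)] in Q = 10^{0.507} yields log [Fe2+(aq)] = −0.113, i.e. 0.77 M.

0.77 M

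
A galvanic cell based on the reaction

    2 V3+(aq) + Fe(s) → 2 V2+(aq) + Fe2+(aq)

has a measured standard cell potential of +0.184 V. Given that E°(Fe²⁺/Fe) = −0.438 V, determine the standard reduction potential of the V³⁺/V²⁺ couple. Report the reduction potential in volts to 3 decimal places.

−0.254 V

In the reaction as written the V³⁺/V²⁺ couple is reduced (cathode) and Fe²⁺/Fe is oxidized (anode), so E°cell = E°(V³⁺/V²⁺) − E°(Fe²⁺/Fe).
E°(V³⁺/V²⁺) = E°cell + E°(anode) = +0.184 + (−0.438) = −0.254 V.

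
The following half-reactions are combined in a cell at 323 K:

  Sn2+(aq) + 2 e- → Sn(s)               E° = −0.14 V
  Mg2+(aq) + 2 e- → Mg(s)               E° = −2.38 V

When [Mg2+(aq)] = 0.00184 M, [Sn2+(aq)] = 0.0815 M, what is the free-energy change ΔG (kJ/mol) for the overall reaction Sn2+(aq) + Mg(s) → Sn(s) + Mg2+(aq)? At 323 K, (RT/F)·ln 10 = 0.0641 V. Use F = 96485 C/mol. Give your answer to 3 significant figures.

−442 kJ/mol

E°cell = −0.14 − (−2.38) = +2.24 V; the balanced reaction transfers n = 2 electrons.
The reaction quotient is [Mg2+(aq)] / [Sn2+(aq)] = 0.0226; by Nernst, E = +2.24 − (0.0641/2)(−1.646) = +2.2928 V.
ΔG = −nFE = −(2)(96485)(+2.2928) J/mol = −442 kJ/mol.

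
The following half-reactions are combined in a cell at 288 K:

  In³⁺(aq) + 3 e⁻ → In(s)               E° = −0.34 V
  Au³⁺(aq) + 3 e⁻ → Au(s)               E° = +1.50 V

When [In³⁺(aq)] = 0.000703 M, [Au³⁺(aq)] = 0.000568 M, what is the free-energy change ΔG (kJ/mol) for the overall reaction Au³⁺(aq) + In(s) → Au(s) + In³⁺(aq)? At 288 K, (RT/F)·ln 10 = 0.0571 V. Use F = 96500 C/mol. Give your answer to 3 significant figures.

The standard cell potential is +1.50 − (−0.34) = +1.84 V, with n = 3 electrons in the balanced equation.
The reaction quotient is [In³⁺(aq)] / [Au³⁺(aq)] = 1.24; by Nernst, E = +1.84 − (0.0571/3)(0.093) = +1.8382 V.
ΔG = −nFE = −(3)(96500)(+1.8382) J/mol = −532 kJ/mol.

−532 kJ/mol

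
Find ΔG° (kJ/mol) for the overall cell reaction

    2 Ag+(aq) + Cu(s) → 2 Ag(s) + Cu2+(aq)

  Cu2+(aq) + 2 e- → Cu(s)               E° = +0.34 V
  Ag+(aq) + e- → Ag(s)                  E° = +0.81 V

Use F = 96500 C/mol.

In the reaction as written Ag+(aq) is reduced, so the Ag⁺/Ag couple is the cathode and Cu²⁺/Cu is the anode.
E°cell = +0.81 − (+0.34) = +0.47 V; balancing electrons gives n = 2.
ΔG° = −nFE°cell = −(2)(96500)(+0.47) J/mol = −90.7 kJ/mol.

−90.7 kJ/mol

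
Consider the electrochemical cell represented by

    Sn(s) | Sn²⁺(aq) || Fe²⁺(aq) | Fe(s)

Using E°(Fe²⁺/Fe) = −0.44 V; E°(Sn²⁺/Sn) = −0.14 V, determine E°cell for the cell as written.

By convention the left-hand electrode in cell notation is the anode (oxidation) and the right-hand electrode is the cathode (reduction).
E°cell = E°(right) − E°(left) = −0.44 − (−0.14) = −0.30 V.
The negative sign shows that, as written, the cell would require an external voltage to drive the reaction.

−0.30 V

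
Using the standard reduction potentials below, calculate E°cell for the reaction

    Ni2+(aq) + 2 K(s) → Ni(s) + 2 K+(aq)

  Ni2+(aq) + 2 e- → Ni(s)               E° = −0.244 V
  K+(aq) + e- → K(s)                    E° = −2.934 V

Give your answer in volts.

+2.690 V

Ni2+(aq) gains electrons, so the Ni²⁺/Ni couple is the cathode; the K⁺/K couple is the anode.
E°cell = E°(cathode) − E°(anode) = −0.244 − (−2.934) = +2.690 V.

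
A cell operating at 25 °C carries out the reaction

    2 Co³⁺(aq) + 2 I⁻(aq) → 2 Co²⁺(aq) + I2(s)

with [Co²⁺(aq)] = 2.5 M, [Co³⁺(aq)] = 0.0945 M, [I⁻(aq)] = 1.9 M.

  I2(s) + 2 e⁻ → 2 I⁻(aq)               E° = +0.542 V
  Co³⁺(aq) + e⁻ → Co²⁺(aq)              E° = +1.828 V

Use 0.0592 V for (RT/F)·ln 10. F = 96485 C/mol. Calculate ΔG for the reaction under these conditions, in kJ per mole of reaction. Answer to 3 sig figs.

−235 kJ/mol

The standard cell potential is +1.828 − (+0.542) = +1.286 V, with n = 2 electrons in the balanced equation.
The reaction quotient is [Co²⁺(aq)]^2 / ([Co³⁺(aq)]^2·[I⁻(aq)]^2) = 194; by Nernst, E = +1.286 − (0.0592/2)(2.288) = +1.2183 V.
Then ΔG = −nFE = −2 × 96485 × +1.2183 J/mol = −235 kJ/mol.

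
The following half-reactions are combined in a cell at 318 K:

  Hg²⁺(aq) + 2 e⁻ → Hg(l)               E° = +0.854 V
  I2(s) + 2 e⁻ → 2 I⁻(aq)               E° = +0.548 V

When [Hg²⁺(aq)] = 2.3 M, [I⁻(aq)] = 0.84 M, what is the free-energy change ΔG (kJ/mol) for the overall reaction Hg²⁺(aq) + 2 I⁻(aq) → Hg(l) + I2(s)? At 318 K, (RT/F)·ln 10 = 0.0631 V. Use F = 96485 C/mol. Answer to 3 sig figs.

−60.3 kJ/mol

With Hg²⁺/Hg reduced at the cathode, E°cell = +0.854 − (+0.548) = +0.306 V and n = 2.
The reaction quotient is 1 / ([Hg²⁺(aq)]·[I⁻(aq)]^2) = 0.616; by Nernst, E = +0.306 − (0.0631/2)(−0.210) = +0.3126 V.
ΔG = −nFE = −(2)(96485)(+0.3126) J/mol = −60.3 kJ/mol.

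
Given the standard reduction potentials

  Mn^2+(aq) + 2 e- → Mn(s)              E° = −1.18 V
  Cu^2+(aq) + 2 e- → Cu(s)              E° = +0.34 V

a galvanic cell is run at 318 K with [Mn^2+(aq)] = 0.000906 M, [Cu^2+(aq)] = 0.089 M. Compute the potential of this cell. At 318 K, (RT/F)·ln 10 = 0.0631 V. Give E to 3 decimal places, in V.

Since E°(Cu²⁺/Cu) > E°(Mn²⁺/Mn), Cu²⁺/Cu serves as the cathode.
The standard potential is +0.34 − (−1.18) = +1.52 V and the balanced reaction transfers n = 2 electrons.
Balancing gives Cu^2+(aq) + Mn(s) → Cu(s) + Mn^2+(aq); hence Q = [Mn^2+(aq)] / [Cu^2+(aq)] = 0.0102 (log Q = −1.992).
E = E° − (0.0631/n)·log Q = +1.52 − (0.0631/2)(−1.992) = +1.583 V.

+1.583 V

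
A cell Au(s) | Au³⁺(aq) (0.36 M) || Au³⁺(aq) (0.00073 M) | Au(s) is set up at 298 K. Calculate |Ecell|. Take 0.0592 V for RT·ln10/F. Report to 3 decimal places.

0.053 V

For a concentration cell E°cell = 0, since both electrodes use the same couple.
The compartment with the higher Au³⁺(aq) concentration (0.36 M) acts as the cathode; ions are reduced there and produced at the dilute (0.00073 M) anode.
With n = 3, Ecell = −(0.0592/3)·log([dilute]/[conc]) = −(0.0592/3)·log(0.00073/0.36) = +0.053 V.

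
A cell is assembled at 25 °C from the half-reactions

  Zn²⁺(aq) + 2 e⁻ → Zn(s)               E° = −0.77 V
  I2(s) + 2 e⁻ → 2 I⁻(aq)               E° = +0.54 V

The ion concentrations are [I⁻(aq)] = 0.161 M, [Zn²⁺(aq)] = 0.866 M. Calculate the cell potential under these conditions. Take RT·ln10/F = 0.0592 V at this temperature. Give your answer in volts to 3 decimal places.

+1.359 V

I₂/I⁻ is reduced (cathode, E° = +0.54 V) and Zn²⁺/Zn is oxidized (anode).
E°cell = +0.54 − (−0.77) = +1.31 V, with n = 2 electrons transferred.
The balanced reaction is I2(s) + Zn(s) → 2 I⁻(aq) + Zn²⁺(aq), so Q = [I⁻(aq)]^2·[Zn²⁺(aq)] = 0.0224 and log Q = −1.649.
By the Nernst equation, E = +1.31 − (0.0592/2)·(−1.649) = +1.359 V.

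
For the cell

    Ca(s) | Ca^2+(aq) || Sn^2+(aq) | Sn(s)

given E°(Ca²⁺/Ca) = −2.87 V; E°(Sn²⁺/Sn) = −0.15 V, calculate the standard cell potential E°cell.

By convention the left-hand electrode in cell notation is the anode (oxidation) and the right-hand electrode is the cathode (reduction).
E°cell = E°(right) − E°(left) = −0.15 − (−2.87) = +2.72 V.

+2.72 V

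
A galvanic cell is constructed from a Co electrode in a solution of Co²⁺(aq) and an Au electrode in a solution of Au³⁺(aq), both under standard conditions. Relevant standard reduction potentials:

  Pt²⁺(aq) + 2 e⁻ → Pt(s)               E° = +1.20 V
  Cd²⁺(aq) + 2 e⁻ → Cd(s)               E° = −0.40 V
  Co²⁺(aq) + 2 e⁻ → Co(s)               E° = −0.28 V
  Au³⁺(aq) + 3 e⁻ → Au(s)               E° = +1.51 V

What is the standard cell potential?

The Au³⁺/Au couple has the higher E°, so Au ion is reduced (cathode) and Co is oxidized (anode).
E°cell = E°(cathode) − E°(anode) = +1.51 − (−0.28) = +1.79 V.

+1.79 V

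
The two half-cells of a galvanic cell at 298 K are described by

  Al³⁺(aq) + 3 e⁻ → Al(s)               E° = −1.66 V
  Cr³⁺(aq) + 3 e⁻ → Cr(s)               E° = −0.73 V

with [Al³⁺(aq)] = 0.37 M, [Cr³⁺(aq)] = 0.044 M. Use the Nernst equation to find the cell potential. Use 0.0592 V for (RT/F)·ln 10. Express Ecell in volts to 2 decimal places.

+0.91 V

Cr³⁺/Cr is reduced (cathode, E° = −0.73 V) and Al³⁺/Al is oxidized (anode).
The standard potential is −0.73 − (−1.66) = +0.93 V and the balanced reaction transfers n = 3 electrons.
Balancing gives Cr³⁺(aq) + Al(s) → Cr(s) + Al³⁺(aq); hence Q = [Al³⁺(aq)] / [Cr³⁺(aq)] = 8.41 (log Q = 0.925).
E = E° − (0.0592/n)·log Q = +0.93 − (0.0592/3)(0.925) = +0.91 V.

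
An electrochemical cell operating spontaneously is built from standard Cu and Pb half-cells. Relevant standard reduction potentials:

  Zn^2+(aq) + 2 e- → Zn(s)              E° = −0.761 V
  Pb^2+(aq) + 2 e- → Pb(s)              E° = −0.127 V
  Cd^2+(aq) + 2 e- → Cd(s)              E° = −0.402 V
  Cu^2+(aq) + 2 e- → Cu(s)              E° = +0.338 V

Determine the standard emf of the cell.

+0.465 V

Of the two couples in this cell, the one with the more positive reduction potential is reduced at the cathode: here that is Cu²⁺/Cu (+0.338 V); Pb²⁺/Pb (−0.127 V) is the anode.
E°cell = E°(cathode) − E°(anode) = +0.338 − (−0.127) = +0.465 V.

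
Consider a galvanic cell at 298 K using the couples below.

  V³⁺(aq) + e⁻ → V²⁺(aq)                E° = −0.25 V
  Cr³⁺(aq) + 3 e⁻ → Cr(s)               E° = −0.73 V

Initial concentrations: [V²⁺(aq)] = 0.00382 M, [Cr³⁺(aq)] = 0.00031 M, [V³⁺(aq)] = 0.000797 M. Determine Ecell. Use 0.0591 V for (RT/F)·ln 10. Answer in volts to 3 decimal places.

+0.509 V

V³⁺/V²⁺ is reduced (cathode, E° = −0.25 V) and Cr³⁺/Cr is oxidized (anode).
E°cell = −0.25 − (−0.73) = +0.48 V, with n = 3 electrons transferred.
Balancing gives 3 V³⁺(aq) + Cr(s) → 3 V²⁺(aq) + Cr³⁺(aq); hence Q = ([V²⁺(aq)]^3·[Cr³⁺(aq)]) / [V³⁺(aq)]^3 = 0.0341 (log Q = −1.467).
E = E° − (0.0591/n)·log Q = +0.48 − (0.0591/3)(−1.467) = +0.509 V.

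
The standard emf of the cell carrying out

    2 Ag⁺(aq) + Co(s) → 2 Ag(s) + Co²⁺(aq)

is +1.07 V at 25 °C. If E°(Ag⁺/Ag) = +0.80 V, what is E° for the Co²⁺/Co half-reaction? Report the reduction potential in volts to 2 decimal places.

In the reaction as written the Ag⁺/Ag couple is reduced (cathode) and Co²⁺/Co is oxidized (anode), so E°cell = E°(Ag⁺/Ag) − E°(Co²⁺/Co).
E°(Co²⁺/Co) = E°(cathode) − E°cell = +0.80 − (+1.07) = −0.27 V.

−0.27 V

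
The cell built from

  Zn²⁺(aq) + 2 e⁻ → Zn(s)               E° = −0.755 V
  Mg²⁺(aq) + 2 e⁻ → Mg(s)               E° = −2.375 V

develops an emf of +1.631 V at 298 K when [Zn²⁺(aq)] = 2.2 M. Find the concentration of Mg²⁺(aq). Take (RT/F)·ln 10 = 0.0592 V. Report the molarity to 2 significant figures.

0.93 M

The Zn²⁺/Zn couple has the larger reduction potential, so it is the cathode: E°cell = −0.755 − (−2.375) = +1.620 V and n = 2.
Rearranging E = E° − (0.0592/n)·log Q gives log Q = 2(+1.620 − (+1.631))/0.0592 = −0.372.
For Zn²⁺(aq) + Mg(s) → Zn(s) + Mg²⁺(aq), the reaction quotient is Q = [Mg²⁺(aq)] / [Zn²⁺(aq)].
Isolating [Mg²⁺(aq)] in Q = 10^{−0.372} yields log [Mg²⁺(aq)] = −0.030, i.e. 0.93 M.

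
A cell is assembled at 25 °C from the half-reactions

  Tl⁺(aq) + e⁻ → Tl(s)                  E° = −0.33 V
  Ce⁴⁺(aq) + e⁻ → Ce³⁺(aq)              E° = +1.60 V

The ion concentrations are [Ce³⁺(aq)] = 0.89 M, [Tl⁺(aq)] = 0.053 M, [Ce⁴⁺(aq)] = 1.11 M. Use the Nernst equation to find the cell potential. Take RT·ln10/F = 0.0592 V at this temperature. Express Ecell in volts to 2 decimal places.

+2.01 V

Since E°(Ce⁴⁺/Ce³⁺) > E°(Tl⁺/Tl), Ce⁴⁺/Ce³⁺ serves as the cathode.
The standard potential is +1.60 − (−0.33) = +1.93 V and the balanced reaction transfers n = 1 electron.
The balanced reaction is Ce⁴⁺(aq) + Tl(s) → Ce³⁺(aq) + Tl⁺(aq), so Q = ([Ce³⁺(aq)]·[Tl⁺(aq)]) / [Ce⁴⁺(aq)] = 0.0425 and log Q = −1.372.
Applying E = E° − (RT ln10/nF)·log Q gives +1.93 − (0.0592/1)(−1.372) = +2.01 V.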